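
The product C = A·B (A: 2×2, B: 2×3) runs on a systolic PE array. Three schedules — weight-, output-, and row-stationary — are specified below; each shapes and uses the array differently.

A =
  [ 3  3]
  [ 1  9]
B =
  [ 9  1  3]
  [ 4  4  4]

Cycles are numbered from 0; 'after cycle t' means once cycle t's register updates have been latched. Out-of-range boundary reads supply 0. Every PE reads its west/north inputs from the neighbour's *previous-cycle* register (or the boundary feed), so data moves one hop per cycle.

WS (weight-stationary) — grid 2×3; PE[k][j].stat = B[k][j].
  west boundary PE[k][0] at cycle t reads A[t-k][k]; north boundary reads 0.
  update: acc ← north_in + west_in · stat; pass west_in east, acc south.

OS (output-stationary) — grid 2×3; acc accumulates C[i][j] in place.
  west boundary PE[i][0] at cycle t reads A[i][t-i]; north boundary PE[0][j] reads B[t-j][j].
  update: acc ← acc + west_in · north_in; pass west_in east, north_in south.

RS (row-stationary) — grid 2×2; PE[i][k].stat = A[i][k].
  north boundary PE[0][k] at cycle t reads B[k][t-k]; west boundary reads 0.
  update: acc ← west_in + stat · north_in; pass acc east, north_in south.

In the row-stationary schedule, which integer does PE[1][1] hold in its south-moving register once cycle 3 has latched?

RS (2×2). Following PE[1][1] plus its west/north inputs:
  step 0 · PE0,1: acc=0; fwd→0 fwd↓0
  step 0 · PE1,0: acc=0; fwd→0 fwd↓0
  step 0 · PE1,1: acc=0; fwd→0 fwd↓0
  step 1 · PE0,1: acc=39; fwd→39 fwd↓4
  step 1 · PE1,0: acc=9; fwd→9 fwd↓9
  step 1 · PE1,1: acc=0; fwd→0 fwd↓0
  step 2 · PE0,1: acc=15; fwd→15 fwd↓4
  step 2 · PE1,0: acc=1; fwd→1 fwd↓1
  step 2 · PE1,1: acc=45; fwd→45 fwd↓4
  step 3 · PE0,1: acc=21; fwd→21 fwd↓4
  step 3 · PE1,0: acc=3; fwd→3 fwd↓3
  step 3 · PE1,1: acc=37; fwd→37 fwd↓4

register = 4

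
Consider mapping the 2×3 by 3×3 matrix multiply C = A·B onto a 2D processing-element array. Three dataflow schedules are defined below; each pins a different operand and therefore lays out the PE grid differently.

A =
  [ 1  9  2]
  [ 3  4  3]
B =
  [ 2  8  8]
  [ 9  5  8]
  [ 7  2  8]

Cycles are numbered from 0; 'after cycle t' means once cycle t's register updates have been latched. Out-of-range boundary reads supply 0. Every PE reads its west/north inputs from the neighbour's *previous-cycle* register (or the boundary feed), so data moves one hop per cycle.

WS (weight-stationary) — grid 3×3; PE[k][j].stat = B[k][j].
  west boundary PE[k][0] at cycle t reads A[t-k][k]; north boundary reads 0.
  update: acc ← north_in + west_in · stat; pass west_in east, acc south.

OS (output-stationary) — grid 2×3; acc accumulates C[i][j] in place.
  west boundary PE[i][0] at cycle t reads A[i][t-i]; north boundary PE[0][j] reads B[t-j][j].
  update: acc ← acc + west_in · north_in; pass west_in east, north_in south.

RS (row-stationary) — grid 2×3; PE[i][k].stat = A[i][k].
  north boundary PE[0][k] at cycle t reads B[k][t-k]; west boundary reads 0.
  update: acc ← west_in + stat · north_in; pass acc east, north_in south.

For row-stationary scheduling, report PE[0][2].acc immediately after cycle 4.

RS (2×3). Following PE[0][2] plus its west/north inputs:
  @0  [0,1]  acc 0  |  →0  ↓0
  @0  [0,2]  acc 0  |  →0  ↓0
  @1  [0,1]  acc 83  |  →83  ↓9
  @1  [0,2]  acc 0  |  →0  ↓0
  @2  [0,1]  acc 53  |  →53  ↓5
  @2  [0,2]  acc 97  |  →97  ↓7
  @3  [0,1]  acc 80  |  →80  ↓8
  @3  [0,2]  acc 57  |  →57  ↓2
  @4  [0,1]  acc 0  |  →0  ↓0
  @4  [0,2]  acc 96  |  →96  ↓8

PE[0][2].acc = 96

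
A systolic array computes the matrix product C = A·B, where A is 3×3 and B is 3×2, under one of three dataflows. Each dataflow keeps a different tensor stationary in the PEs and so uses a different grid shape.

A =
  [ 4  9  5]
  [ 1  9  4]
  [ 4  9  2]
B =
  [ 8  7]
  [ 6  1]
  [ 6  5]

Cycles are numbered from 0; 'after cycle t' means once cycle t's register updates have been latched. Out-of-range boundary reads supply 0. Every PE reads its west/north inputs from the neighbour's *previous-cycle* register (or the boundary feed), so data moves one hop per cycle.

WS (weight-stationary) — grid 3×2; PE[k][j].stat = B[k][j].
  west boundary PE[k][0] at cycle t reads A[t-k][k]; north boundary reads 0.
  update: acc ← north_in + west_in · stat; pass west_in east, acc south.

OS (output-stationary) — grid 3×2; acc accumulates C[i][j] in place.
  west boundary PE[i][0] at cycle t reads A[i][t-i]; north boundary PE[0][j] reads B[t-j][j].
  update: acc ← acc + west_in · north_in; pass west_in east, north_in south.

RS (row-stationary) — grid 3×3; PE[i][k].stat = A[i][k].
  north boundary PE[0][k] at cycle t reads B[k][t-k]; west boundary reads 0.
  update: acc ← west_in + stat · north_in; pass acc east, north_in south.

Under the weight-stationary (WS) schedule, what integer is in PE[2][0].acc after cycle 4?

PE[2][0].acc = 98

Tracing WS — 3×2 array, target PE[2][0]:
  t=0 PE[1][0]: acc=0 h=0 v=0
  t=0 PE[2][0]: acc=0 h=0 v=0
  t=1 PE[1][0]: acc=86 h=9 v=86
  t=1 PE[2][0]: acc=0 h=0 v=0
  t=2 PE[1][0]: acc=62 h=9 v=62
  t=2 PE[2][0]: acc=116 h=5 v=116
  t=3 PE[1][0]: acc=86 h=9 v=86
  t=3 PE[2][0]: acc=86 h=4 v=86
  t=4 PE[1][0]: acc=0 h=0 v=0
  t=4 PE[2][0]: acc=98 h=2 v=98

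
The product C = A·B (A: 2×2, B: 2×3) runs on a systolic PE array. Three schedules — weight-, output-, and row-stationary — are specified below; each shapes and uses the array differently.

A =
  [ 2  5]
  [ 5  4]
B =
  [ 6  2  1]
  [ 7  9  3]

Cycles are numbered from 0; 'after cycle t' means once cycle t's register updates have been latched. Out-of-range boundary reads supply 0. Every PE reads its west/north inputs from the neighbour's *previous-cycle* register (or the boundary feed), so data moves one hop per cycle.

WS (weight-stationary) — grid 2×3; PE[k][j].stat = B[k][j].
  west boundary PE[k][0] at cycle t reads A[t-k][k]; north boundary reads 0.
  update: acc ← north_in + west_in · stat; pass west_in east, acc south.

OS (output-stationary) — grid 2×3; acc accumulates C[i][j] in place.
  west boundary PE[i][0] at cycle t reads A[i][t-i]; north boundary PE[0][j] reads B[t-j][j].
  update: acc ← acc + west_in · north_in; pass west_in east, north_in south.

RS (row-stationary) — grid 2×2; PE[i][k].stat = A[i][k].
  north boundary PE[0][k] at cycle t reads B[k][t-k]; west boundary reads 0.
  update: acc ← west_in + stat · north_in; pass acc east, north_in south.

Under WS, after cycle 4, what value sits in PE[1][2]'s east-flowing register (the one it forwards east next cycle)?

WS on a 2×3 grid — tracing PE[1][2] and its feeders:
  t=0 PE[0][2]: acc=0 h=0 v=0
  t=0 PE[1][1]: acc=0 h=0 v=0
  t=0 PE[1][2]: acc=0 h=0 v=0
  t=1 PE[0][2]: acc=0 h=0 v=0
  t=1 PE[1][1]: acc=0 h=0 v=0
  t=1 PE[1][2]: acc=0 h=0 v=0
  t=2 PE[0][2]: acc=2 h=2 v=2
  t=2 PE[1][1]: acc=49 h=5 v=49
  t=2 PE[1][2]: acc=0 h=0 v=0
  t=3 PE[0][2]: acc=5 h=5 v=5
  t=3 PE[1][1]: acc=46 h=4 v=46
  t=3 PE[1][2]: acc=17 h=5 v=17
  t=4 PE[0][2]: acc=0 h=0 v=0
  t=4 PE[1][1]: acc=0 h=0 v=0
  t=4 PE[1][2]: acc=17 h=4 v=17

register = 4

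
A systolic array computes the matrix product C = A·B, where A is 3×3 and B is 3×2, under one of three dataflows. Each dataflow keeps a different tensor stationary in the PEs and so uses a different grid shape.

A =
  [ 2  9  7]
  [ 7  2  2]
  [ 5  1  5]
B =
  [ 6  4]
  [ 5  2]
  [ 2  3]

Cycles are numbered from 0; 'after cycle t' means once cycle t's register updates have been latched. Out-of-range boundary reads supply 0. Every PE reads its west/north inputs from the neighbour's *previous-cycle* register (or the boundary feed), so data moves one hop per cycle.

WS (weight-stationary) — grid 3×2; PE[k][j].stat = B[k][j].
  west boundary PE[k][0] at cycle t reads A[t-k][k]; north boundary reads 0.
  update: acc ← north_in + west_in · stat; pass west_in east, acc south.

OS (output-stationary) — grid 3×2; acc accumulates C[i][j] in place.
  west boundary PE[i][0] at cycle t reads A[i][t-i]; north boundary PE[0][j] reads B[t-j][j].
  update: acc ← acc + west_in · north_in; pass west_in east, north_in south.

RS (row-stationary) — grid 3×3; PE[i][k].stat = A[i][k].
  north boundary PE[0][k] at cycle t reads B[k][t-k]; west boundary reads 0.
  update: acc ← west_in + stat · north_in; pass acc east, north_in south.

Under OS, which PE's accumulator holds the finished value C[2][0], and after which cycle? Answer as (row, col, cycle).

(row, col, cycle) = (2, 0, 4)

OS — PE[2][0] is where C[2][0] collects:
  after 0 — PE[2][0] acc=0, pass-E 0, pass-S 0
  after 1 — PE[2][0] acc=0, pass-E 0, pass-S 0
  after 2 — PE[2][0] acc=30, pass-E 5, pass-S 6
  after 3 — PE[2][0] acc=35, pass-E 1, pass-S 5
  after 4 — PE[2][0] acc=45, pass-E 5, pass-S 2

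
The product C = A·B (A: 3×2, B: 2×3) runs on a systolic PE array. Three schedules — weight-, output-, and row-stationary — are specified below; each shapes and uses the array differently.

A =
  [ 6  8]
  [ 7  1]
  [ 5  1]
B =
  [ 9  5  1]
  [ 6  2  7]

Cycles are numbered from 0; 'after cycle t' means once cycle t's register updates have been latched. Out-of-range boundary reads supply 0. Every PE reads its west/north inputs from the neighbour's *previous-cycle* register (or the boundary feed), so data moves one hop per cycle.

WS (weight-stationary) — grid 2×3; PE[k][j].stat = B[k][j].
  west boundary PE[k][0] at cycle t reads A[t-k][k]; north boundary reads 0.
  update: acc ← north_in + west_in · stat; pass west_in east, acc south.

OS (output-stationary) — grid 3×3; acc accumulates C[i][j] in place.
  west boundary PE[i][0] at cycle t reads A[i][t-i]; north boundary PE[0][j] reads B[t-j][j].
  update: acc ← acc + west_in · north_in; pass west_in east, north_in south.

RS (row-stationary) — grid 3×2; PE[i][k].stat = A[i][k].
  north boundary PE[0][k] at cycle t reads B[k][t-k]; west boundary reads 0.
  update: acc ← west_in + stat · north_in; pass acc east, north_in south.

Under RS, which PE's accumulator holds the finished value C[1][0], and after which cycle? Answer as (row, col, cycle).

RS — PE[1][1] is where C[1][0] collects:
  @0  [1,1]  acc 0  |  →0  ↓0
  @1  [1,1]  acc 0  |  →0  ↓0
  @2  [1,1]  acc 69  |  →69  ↓6

(row, col, cycle) = (1, 1, 2)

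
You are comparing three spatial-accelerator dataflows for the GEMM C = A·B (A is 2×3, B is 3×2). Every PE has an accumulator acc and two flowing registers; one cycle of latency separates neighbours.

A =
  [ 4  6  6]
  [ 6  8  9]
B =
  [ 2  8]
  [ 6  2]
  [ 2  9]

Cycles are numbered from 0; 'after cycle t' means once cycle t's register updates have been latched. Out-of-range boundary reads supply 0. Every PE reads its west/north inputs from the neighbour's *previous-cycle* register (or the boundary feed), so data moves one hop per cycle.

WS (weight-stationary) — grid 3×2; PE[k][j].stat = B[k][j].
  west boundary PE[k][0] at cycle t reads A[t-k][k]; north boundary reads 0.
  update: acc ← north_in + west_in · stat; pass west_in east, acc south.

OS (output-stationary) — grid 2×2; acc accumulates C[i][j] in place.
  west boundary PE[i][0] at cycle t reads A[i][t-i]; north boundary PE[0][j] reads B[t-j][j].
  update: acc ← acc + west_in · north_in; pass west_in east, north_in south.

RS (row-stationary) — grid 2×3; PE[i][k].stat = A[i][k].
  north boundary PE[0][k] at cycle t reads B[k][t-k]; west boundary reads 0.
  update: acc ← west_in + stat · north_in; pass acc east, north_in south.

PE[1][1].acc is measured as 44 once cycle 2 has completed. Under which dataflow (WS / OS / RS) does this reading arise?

— WS: 3×2; PE[1][1] trace:
  c0 r1c1: 0 / 0 / 0
  c1 r1c1: 0 / 0 / 0
  c2 r1c1: 44 / 6 / 44
— OS: 2×2; PE[1][1] trace:
  c0 r1c1: 0 / 0 / 0
  c1 r1c1: 0 / 0 / 0
  c2 r1c1: 48 / 6 / 8
— RS: 2×3; PE[1][1] trace:
  c0 r1c1: 0 / 0 / 0
  c1 r1c1: 0 / 0 / 0
  c2 r1c1: 60 / 60 / 6

dataflow = WS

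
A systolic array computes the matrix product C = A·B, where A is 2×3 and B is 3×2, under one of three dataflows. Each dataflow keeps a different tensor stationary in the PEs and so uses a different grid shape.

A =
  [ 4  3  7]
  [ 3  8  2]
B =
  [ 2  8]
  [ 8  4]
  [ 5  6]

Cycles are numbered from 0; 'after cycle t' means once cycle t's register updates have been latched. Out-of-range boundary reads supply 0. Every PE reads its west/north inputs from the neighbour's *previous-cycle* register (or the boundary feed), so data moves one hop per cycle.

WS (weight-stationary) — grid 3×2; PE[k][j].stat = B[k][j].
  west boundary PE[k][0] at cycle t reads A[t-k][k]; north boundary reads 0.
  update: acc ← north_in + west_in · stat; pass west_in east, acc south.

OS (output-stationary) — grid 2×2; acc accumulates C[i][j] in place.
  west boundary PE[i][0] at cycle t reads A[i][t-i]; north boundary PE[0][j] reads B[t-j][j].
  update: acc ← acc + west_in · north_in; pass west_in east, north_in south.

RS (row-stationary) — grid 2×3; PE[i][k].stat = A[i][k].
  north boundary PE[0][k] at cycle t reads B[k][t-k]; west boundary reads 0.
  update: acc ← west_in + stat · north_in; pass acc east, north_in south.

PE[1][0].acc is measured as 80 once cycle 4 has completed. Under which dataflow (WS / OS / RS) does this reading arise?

Under WS (3×2), PE[1][0]:
  after 0 — PE[1][0] acc=0, pass-E 0, pass-S 0
  after 1 — PE[1][0] acc=32, pass-E 3, pass-S 32
  after 2 — PE[1][0] acc=70, pass-E 8, pass-S 70
  after 3 — PE[1][0] acc=0, pass-E 0, pass-S 0
  after 4 — PE[1][0] acc=0, pass-E 0, pass-S 0
Under OS (2×2), PE[1][0]:
  after 0 — PE[1][0] acc=0, pass-E 0, pass-S 0
  after 1 — PE[1][0] acc=6, pass-E 3, pass-S 2
  after 2 — PE[1][0] acc=70, pass-E 8, pass-S 8
  after 3 — PE[1][0] acc=80, pass-E 2, pass-S 5
  after 4 — PE[1][0] acc=80, pass-E 0, pass-S 0
Under RS (2×3), PE[1][0]:
  after 0 — PE[1][0] acc=0, pass-E 0, pass-S 0
  after 1 — PE[1][0] acc=6, pass-E 6, pass-S 2
  after 2 — PE[1][0] acc=24, pass-E 24, pass-S 8
  after 3 — PE[1][0] acc=0, pass-E 0, pass-S 0
  after 4 — PE[1][0] acc=0, pass-E 0, pass-S 0

dataflow = OS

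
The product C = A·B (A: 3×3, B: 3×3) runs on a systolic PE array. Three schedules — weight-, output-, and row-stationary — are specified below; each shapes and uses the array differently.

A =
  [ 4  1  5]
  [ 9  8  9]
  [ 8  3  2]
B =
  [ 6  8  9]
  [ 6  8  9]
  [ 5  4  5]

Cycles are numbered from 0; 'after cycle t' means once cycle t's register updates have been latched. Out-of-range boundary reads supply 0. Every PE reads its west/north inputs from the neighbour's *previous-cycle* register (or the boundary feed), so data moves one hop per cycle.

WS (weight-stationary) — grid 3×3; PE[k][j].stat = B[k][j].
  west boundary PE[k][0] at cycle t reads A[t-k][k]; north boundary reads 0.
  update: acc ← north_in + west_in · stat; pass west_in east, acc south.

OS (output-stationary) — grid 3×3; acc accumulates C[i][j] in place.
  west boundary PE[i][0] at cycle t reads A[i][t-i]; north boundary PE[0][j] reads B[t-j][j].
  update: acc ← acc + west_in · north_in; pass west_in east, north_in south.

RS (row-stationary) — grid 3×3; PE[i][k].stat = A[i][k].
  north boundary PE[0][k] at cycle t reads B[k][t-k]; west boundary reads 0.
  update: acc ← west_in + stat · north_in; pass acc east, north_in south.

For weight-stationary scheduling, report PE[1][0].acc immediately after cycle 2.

PE[1][0].acc = 102

WS on a 3×3 grid — tracing PE[1][0] and its feeders:
  [0] (0,0) acc=24 (h:4 v:24)
  [0] (1,0) acc=0 (h:0 v:0)
  [1] (0,0) acc=54 (h:9 v:54)
  [1] (1,0) acc=30 (h:1 v:30)
  [2] (0,0) acc=48 (h:8 v:48)
  [2] (1,0) acc=102 (h:8 v:102)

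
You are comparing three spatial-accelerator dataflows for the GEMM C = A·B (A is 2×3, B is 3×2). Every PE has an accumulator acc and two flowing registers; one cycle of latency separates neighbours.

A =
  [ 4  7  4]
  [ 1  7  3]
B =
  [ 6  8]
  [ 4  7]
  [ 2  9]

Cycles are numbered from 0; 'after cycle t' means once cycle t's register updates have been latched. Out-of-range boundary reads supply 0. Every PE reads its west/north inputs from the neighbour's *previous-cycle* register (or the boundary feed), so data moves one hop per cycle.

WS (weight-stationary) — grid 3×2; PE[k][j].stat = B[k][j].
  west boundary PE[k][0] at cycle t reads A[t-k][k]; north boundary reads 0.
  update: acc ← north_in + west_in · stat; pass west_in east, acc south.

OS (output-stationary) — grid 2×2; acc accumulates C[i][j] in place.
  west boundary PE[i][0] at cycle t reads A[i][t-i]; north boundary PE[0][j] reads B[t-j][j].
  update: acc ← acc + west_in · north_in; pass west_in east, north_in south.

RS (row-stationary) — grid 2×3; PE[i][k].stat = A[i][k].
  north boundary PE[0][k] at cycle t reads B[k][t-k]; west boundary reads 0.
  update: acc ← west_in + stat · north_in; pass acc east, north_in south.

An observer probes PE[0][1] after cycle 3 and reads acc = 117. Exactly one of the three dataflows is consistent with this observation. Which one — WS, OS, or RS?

Under WS (3×2), PE[0][1]:
  cycle 0: PE[0][1] → acc 0, east 0, south 0
  cycle 1: PE[0][1] → acc 32, east 4, south 32
  cycle 2: PE[0][1] → acc 8, east 1, south 8
  cycle 3: PE[0][1] → acc 0, east 0, south 0
Under OS (2×2), PE[0][1]:
  cycle 0: PE[0][1] → acc 0, east 0, south 0
  cycle 1: PE[0][1] → acc 32, east 4, south 8
  cycle 2: PE[0][1] → acc 81, east 7, south 7
  cycle 3: PE[0][1] → acc 117, east 4, south 9
Under RS (2×3), PE[0][1]:
  cycle 0: PE[0][1] → acc 0, east 0, south 0
  cycle 1: PE[0][1] → acc 52, east 52, south 4
  cycle 2: PE[0][1] → acc 81, east 81, south 7
  cycle 3: PE[0][1] → acc 0, east 0, south 0

dataflow = OS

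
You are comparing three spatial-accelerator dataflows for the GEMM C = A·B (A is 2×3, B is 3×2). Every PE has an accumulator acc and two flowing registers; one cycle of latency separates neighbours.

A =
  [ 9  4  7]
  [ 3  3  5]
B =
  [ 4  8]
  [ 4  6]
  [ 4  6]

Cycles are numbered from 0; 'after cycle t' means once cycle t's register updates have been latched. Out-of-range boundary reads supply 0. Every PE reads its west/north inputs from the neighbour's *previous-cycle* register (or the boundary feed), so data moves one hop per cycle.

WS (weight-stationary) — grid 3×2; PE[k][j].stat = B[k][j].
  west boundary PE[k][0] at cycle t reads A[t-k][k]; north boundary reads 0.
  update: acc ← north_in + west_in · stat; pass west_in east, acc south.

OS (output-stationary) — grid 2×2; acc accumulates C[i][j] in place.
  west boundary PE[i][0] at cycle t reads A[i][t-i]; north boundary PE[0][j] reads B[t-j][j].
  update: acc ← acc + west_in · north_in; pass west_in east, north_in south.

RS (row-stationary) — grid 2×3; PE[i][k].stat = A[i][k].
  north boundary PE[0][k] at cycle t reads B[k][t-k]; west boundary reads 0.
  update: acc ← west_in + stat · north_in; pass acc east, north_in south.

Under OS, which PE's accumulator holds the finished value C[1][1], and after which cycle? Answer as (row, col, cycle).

(row, col, cycle) = (1, 1, 4)

Under OS, C[1][1] lands at PE[1][1]:
  c0 r1c1: 0 / 0 / 0
  c1 r1c1: 0 / 0 / 0
  c2 r1c1: 24 / 3 / 8
  c3 r1c1: 42 / 3 / 6
  c4 r1c1: 72 / 5 / 6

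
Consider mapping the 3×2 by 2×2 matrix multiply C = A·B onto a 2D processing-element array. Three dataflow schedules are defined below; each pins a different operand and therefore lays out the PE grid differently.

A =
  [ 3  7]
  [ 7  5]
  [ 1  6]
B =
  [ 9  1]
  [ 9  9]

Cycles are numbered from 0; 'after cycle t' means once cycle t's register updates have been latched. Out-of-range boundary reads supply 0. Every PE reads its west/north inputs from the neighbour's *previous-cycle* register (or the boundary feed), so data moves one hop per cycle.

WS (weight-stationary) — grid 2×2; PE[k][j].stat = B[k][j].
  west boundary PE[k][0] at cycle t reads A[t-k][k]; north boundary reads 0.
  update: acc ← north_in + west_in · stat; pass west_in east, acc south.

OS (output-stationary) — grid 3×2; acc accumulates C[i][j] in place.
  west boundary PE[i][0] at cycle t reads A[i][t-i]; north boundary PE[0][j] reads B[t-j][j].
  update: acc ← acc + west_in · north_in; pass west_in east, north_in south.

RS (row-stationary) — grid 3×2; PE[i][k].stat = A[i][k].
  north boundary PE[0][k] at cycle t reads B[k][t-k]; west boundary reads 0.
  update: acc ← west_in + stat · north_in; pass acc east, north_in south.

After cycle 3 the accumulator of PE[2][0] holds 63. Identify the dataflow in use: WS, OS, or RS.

dataflow = OS

WS (2×2): PE[2][0] does not exist.
OS (3×2 grid), PE[2][0]:
  c0 r2c0: 0 / 0 / 0
  c1 r2c0: 0 / 0 / 0
  c2 r2c0: 9 / 1 / 9
  c3 r2c0: 63 / 6 / 9
RS (3×2 grid), PE[2][0]:
  c0 r2c0: 0 / 0 / 0
  c1 r2c0: 0 / 0 / 0
  c2 r2c0: 9 / 9 / 9
  c3 r2c0: 1 / 1 / 1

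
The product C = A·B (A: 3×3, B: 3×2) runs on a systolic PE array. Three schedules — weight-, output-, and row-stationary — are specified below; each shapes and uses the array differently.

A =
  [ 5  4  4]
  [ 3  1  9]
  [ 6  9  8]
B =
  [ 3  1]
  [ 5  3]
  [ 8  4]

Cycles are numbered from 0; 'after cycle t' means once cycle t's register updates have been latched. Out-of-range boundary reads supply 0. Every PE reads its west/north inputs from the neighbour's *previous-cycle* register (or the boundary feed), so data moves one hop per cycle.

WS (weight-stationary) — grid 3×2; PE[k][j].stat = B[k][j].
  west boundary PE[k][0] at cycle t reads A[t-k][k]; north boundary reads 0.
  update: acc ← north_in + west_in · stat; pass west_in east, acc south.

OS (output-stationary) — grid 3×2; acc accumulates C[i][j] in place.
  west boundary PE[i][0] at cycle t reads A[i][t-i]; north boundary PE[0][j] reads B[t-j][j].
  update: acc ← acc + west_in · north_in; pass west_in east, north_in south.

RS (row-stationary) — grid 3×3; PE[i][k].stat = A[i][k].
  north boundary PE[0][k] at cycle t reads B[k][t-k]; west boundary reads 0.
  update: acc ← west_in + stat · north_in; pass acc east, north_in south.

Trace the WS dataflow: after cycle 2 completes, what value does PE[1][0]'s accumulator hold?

WS (3×2). Following PE[1][0] plus its west/north inputs:
  step 0 · PE0,0: acc=15; fwd→5 fwd↓15
  step 0 · PE1,0: acc=0; fwd→0 fwd↓0
  step 1 · PE0,0: acc=9; fwd→3 fwd↓9
  step 1 · PE1,0: acc=35; fwd→4 fwd↓35
  step 2 · PE0,0: acc=18; fwd→6 fwd↓18
  step 2 · PE1,0: acc=14; fwd→1 fwd↓14

PE[1][0].acc = 14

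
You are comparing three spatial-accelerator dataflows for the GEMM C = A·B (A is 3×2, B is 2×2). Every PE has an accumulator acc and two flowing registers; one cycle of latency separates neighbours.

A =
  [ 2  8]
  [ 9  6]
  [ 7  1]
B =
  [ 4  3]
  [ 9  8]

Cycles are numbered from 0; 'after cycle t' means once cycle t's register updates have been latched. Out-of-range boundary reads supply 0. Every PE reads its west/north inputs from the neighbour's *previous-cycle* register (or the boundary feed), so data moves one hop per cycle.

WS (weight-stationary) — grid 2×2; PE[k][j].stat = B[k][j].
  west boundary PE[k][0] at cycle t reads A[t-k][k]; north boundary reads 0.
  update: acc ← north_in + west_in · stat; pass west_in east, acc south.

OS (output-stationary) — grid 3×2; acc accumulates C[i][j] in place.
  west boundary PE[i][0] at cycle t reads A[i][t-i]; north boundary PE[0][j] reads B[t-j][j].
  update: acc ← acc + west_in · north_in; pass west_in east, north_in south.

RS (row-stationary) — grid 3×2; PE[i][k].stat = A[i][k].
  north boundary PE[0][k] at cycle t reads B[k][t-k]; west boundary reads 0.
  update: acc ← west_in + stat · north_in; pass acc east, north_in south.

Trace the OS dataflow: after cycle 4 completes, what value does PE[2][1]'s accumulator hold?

PE[2][1].acc = 29

OS on a 3×2 grid — tracing PE[2][1] and its feeders:
  @0  [1,1]  acc 0  |  →0  ↓0
  @0  [2,0]  acc 0  |  →0  ↓0
  @0  [2,1]  acc 0  |  →0  ↓0
  @1  [1,1]  acc 0  |  →0  ↓0
  @1  [2,0]  acc 0  |  →0  ↓0
  @1  [2,1]  acc 0  |  →0  ↓0
  @2  [1,1]  acc 27  |  →9  ↓3
  @2  [2,0]  acc 28  |  →7  ↓4
  @2  [2,1]  acc 0  |  →0  ↓0
  @3  [1,1]  acc 75  |  →6  ↓8
  @3  [2,0]  acc 37  |  →1  ↓9
  @3  [2,1]  acc 21  |  →7  ↓3
  @4  [1,1]  acc 75  |  →0  ↓0
  @4  [2,0]  acc 37  |  →0  ↓0
  @4  [2,1]  acc 29  |  →1  ↓8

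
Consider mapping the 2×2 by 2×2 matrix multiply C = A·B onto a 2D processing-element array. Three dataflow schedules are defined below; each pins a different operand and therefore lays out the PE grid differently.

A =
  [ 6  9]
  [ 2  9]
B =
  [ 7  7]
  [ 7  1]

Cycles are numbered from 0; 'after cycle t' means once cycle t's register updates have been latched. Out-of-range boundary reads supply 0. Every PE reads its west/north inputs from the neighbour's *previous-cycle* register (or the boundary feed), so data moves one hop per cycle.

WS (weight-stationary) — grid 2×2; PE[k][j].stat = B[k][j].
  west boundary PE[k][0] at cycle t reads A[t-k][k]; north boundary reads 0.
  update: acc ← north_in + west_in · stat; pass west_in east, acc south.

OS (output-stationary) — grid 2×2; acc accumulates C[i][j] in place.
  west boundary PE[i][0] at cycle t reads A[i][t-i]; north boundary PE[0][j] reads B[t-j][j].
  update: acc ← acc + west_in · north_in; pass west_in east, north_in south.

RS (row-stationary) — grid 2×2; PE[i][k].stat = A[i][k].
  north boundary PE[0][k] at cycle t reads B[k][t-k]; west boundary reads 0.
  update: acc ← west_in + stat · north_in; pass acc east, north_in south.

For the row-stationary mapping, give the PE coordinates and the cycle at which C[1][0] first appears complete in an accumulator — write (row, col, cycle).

RS: C[1][0] accumulates in PE[1][1]:
  cycle 0: PE[1][1] → acc 0, east 0, south 0
  cycle 1: PE[1][1] → acc 0, east 0, south 0
  cycle 2: PE[1][1] → acc 77, east 77, south 7

(row, col, cycle) = (1, 1, 2)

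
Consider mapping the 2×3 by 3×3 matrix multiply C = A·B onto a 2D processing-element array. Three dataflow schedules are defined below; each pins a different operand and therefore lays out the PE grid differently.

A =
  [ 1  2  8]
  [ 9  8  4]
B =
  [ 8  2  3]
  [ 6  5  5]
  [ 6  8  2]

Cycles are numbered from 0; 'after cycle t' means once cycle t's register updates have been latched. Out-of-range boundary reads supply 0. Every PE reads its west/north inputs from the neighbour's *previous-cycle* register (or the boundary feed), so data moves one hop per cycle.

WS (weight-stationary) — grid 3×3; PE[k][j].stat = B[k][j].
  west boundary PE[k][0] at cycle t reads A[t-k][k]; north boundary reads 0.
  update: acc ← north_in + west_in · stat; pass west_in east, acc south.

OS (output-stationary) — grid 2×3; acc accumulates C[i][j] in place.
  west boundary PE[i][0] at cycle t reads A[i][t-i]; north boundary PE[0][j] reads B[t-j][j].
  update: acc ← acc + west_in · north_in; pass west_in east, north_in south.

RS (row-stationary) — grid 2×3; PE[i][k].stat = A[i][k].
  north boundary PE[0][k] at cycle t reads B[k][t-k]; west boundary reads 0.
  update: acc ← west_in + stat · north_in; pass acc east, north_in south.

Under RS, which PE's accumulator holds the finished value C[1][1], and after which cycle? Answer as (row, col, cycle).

(row, col, cycle) = (1, 2, 4)

RS — PE[1][2] is where C[1][1] collects:
  [0] (1,2) acc=0 (h:0 v:0)
  [1] (1,2) acc=0 (h:0 v:0)
  [2] (1,2) acc=0 (h:0 v:0)
  [3] (1,2) acc=144 (h:144 v:6)
  [4] (1,2) acc=90 (h:90 v:8)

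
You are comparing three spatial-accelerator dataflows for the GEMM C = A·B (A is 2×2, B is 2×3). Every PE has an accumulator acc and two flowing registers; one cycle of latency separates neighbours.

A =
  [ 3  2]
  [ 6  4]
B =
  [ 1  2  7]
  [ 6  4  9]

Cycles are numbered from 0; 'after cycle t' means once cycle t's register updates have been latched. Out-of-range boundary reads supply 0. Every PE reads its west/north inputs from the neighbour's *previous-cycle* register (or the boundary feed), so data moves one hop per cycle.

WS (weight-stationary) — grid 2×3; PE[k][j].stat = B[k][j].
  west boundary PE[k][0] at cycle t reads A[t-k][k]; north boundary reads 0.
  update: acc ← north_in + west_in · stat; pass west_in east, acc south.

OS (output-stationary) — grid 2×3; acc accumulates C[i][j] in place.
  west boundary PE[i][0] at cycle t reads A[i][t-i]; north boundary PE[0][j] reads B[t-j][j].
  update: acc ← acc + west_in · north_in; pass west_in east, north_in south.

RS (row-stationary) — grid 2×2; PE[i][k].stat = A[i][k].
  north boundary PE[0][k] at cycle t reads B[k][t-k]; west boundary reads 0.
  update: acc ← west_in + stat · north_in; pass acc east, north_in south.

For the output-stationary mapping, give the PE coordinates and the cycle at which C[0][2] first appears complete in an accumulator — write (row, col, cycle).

OS — PE[0][2] is where C[0][2] collects:
  [0] (0,2) acc=0 (h:0 v:0)
  [1] (0,2) acc=0 (h:0 v:0)
  [2] (0,2) acc=21 (h:3 v:7)
  [3] (0,2) acc=39 (h:2 v:9)

(row, col, cycle) = (0, 2, 3)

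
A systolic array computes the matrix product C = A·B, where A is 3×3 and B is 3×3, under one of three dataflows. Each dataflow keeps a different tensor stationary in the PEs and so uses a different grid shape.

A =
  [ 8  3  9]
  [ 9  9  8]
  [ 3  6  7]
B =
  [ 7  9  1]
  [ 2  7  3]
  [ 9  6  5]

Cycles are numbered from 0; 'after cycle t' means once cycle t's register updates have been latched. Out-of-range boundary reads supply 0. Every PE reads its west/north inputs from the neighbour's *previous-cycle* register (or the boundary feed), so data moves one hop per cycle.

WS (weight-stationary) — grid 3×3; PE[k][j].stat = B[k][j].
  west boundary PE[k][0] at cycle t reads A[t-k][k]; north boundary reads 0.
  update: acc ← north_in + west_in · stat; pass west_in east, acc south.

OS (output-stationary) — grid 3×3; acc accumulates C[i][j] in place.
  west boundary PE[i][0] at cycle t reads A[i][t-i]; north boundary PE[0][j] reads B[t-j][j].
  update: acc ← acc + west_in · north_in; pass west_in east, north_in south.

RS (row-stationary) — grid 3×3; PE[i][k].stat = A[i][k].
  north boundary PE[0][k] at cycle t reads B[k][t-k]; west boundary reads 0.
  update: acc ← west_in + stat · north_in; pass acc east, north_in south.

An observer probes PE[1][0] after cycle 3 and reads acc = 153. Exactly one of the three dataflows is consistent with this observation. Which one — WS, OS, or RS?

dataflow = OS

— WS: 3×3; PE[1][0] trace:
  t=0 PE[1][0]: acc=0 h=0 v=0
  t=1 PE[1][0]: acc=62 h=3 v=62
  t=2 PE[1][0]: acc=81 h=9 v=81
  t=3 PE[1][0]: acc=33 h=6 v=33
— OS: 3×3; PE[1][0] trace:
  t=0 PE[1][0]: acc=0 h=0 v=0
  t=1 PE[1][0]: acc=63 h=9 v=7
  t=2 PE[1][0]: acc=81 h=9 v=2
  t=3 PE[1][0]: acc=153 h=8 v=9
— RS: 3×3; PE[1][0] trace:
  t=0 PE[1][0]: acc=0 h=0 v=0
  t=1 PE[1][0]: acc=63 h=63 v=7
  t=2 PE[1][0]: acc=81 h=81 v=9
  t=3 PE[1][0]: acc=9 h=9 v=1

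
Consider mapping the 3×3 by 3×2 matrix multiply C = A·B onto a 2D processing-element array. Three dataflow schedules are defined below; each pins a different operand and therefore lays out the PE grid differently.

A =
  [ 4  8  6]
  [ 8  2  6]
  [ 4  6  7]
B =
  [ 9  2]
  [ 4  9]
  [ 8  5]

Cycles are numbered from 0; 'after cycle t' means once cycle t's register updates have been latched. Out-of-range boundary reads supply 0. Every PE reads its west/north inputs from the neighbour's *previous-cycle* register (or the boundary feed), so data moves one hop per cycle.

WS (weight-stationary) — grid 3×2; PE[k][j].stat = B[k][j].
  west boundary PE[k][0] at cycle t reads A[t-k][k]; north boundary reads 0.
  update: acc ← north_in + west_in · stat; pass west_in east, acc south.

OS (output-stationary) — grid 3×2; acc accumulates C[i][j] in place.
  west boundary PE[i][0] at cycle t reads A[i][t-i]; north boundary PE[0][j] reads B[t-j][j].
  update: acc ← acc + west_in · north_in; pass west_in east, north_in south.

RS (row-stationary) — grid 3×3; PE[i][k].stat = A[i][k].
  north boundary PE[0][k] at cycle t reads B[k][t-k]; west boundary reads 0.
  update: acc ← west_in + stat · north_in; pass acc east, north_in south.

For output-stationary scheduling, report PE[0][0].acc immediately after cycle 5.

PE[0][0].acc = 116

OS (3×2). Following PE[0][0] plus its west/north inputs:
  [0] (0,0) acc=36 (h:4 v:9)
  [1] (0,0) acc=68 (h:8 v:4)
  [2] (0,0) acc=116 (h:6 v:8)
  [3] (0,0) acc=116 (h:0 v:0)
  [4] (0,0) acc=116 (h:0 v:0)
  [5] (0,0) acc=116 (h:0 v:0)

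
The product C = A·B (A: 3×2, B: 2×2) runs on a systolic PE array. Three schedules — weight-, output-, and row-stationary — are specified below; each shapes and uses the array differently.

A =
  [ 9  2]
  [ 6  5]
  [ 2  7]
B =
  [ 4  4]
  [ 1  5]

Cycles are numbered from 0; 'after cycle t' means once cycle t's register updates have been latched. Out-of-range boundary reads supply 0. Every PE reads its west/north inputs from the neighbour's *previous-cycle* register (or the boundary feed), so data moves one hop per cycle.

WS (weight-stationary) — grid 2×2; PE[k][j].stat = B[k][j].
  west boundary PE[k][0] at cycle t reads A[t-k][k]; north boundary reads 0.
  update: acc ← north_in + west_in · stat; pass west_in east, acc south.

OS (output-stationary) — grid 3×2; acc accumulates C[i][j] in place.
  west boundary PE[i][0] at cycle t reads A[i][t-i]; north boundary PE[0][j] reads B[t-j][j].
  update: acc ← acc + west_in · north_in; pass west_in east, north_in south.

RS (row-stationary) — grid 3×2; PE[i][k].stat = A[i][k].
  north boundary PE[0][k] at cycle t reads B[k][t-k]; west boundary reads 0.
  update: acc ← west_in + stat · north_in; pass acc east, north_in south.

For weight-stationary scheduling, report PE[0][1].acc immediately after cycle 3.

PE[0][1].acc = 8

WS (2×2). Following PE[0][1] plus its west/north inputs:
  cycle 0: PE[0][0] → acc 36, east 9, south 36
  cycle 0: PE[0][1] → acc 0, east 0, south 0
  cycle 1: PE[0][0] → acc 24, east 6, south 24
  cycle 1: PE[0][1] → acc 36, east 9, south 36
  cycle 2: PE[0][0] → acc 8, east 2, south 8
  cycle 2: PE[0][1] → acc 24, east 6, south 24
  cycle 3: PE[0][0] → acc 0, east 0, south 0
  cycle 3: PE[0][1] → acc 8, east 2, south 8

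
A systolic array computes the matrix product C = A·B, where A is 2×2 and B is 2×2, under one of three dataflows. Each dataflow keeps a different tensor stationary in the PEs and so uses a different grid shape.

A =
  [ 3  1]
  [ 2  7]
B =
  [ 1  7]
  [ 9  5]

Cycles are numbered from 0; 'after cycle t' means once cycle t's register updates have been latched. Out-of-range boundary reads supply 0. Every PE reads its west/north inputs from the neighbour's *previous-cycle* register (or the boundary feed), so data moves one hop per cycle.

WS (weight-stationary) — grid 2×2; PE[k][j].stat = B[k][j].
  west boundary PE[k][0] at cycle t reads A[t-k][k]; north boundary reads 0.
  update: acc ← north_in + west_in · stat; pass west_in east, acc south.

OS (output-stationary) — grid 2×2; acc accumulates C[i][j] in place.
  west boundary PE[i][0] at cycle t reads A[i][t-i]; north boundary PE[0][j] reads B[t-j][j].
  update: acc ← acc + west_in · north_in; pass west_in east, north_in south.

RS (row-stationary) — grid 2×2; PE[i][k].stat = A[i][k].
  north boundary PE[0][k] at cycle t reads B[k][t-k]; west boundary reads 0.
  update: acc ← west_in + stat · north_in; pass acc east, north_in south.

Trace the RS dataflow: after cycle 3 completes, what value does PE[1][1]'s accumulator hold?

PE[1][1].acc = 49

RS (2×2). Following PE[1][1] plus its west/north inputs:
  0: (0,1).acc=0  regs=<0,0>
  0: (1,0).acc=0  regs=<0,0>
  0: (1,1).acc=0  regs=<0,0>
  1: (0,1).acc=12  regs=<12,9>
  1: (1,0).acc=2  regs=<2,1>
  1: (1,1).acc=0  regs=<0,0>
  2: (0,1).acc=26  regs=<26,5>
  2: (1,0).acc=14  regs=<14,7>
  2: (1,1).acc=65  regs=<65,9>
  3: (0,1).acc=0  regs=<0,0>
  3: (1,0).acc=0  regs=<0,0>
  3: (1,1).acc=49  regs=<49,5>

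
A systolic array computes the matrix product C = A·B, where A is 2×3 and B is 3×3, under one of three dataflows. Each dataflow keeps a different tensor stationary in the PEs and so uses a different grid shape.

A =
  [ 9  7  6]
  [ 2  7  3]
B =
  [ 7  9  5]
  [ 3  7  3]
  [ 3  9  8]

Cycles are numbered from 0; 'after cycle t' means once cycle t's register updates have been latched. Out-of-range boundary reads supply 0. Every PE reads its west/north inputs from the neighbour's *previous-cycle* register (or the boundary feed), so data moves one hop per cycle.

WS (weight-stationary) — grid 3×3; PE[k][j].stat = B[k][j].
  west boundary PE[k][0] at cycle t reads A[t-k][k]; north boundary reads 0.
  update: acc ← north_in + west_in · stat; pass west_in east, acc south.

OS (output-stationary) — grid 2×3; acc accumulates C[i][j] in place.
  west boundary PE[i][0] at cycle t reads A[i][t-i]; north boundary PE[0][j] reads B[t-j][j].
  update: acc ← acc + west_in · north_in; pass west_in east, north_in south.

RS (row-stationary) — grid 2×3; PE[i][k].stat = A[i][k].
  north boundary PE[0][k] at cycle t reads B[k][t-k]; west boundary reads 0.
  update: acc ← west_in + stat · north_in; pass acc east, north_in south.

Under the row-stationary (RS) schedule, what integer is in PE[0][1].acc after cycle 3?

Tracing RS — 2×3 array, target PE[0][1]:
  [0] (0,0) acc=63 (h:63 v:7)
  [0] (0,1) acc=0 (h:0 v:0)
  [1] (0,0) acc=81 (h:81 v:9)
  [1] (0,1) acc=84 (h:84 v:3)
  [2] (0,0) acc=45 (h:45 v:5)
  [2] (0,1) acc=130 (h:130 v:7)
  [3] (0,0) acc=0 (h:0 v:0)
  [3] (0,1) acc=66 (h:66 v:3)

PE[0][1].acc = 66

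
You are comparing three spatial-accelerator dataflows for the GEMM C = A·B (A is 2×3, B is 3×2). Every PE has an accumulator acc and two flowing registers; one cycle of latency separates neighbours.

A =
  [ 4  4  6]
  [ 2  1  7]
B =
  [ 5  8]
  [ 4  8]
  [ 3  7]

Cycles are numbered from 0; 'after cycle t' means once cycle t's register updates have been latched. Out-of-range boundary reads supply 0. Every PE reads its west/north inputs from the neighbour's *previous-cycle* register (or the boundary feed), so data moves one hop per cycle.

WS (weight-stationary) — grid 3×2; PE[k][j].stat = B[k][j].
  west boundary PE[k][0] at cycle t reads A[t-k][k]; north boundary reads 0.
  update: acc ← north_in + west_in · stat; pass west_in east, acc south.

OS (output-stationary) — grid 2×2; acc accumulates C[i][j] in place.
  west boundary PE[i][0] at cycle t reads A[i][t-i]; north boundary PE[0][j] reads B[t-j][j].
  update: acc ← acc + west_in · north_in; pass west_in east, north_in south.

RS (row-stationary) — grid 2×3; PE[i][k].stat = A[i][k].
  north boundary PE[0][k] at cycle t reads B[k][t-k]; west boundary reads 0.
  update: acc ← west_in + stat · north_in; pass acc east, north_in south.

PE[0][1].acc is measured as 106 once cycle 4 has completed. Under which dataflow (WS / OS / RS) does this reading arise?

dataflow = OS

— WS: 3×2; PE[0][1] trace:
  c0 r0c1: 0 / 0 / 0
  c1 r0c1: 32 / 4 / 32
  c2 r0c1: 16 / 2 / 16
  c3 r0c1: 0 / 0 / 0
  c4 r0c1: 0 / 0 / 0
— OS: 2×2; PE[0][1] trace:
  c0 r0c1: 0 / 0 / 0
  c1 r0c1: 32 / 4 / 8
  c2 r0c1: 64 / 4 / 8
  c3 r0c1: 106 / 6 / 7
  c4 r0c1: 106 / 0 / 0
— RS: 2×3; PE[0][1] trace:
  c0 r0c1: 0 / 0 / 0
  c1 r0c1: 36 / 36 / 4
  c2 r0c1: 64 / 64 / 8
  c3 r0c1: 0 / 0 / 0
  c4 r0c1: 0 / 0 / 0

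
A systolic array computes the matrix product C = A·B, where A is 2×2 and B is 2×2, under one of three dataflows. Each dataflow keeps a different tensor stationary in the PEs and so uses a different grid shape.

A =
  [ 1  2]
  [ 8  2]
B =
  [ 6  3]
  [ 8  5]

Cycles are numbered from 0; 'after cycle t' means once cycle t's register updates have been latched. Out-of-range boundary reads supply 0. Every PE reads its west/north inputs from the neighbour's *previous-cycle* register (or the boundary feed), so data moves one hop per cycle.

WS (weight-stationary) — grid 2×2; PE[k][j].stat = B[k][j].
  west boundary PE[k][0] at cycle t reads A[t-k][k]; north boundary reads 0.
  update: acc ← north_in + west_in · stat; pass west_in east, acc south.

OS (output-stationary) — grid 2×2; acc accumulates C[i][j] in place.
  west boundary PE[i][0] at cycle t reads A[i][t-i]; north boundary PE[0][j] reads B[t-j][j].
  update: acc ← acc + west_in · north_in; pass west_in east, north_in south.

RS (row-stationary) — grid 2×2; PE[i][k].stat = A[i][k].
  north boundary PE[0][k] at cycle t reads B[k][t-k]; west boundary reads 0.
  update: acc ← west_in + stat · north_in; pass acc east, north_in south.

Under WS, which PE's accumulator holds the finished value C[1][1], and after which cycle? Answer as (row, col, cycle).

(row, col, cycle) = (1, 1, 3)

WS — PE[1][1] is where C[1][1] collects:
  t=0 PE[1][1]: acc=0 h=0 v=0
  t=1 PE[1][1]: acc=0 h=0 v=0
  t=2 PE[1][1]: acc=13 h=2 v=13
  t=3 PE[1][1]: acc=34 h=2 v=34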